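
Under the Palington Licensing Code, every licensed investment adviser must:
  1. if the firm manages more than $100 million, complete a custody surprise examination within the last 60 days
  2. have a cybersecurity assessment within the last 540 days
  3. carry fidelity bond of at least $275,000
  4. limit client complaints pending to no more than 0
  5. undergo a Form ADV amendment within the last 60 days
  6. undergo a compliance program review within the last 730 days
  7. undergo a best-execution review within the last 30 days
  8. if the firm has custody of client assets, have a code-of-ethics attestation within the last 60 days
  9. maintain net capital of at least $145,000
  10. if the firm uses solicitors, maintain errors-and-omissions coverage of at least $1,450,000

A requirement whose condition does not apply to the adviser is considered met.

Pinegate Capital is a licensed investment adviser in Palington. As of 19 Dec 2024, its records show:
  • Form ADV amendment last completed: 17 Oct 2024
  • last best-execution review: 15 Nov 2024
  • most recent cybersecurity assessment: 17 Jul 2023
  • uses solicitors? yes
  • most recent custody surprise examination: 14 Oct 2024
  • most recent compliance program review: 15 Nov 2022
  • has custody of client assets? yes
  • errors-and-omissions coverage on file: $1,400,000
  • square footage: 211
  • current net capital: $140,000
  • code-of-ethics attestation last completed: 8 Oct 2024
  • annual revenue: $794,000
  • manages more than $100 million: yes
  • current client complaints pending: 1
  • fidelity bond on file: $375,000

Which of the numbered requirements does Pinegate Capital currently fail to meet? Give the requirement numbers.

1, 4, 5, 6, 7, 8, 9, 10

1. condition 'manages more than $100 million' holds; custody surprise examination 66 days ago vs limit 60 → not met
2. cybersecurity assessment 521 days ago vs limit 540 → met
3. fidelity bond $375,000 ≥ $275,000 → met
4. client complaints pending 1 > 0 → not met
5. Form ADV amendment 63 days ago vs limit 60 → not met
6. compliance program review 765 days ago vs limit 730 → not met
7. best-execution review 34 days ago vs limit 30 → not met
8. condition 'has custody of client assets' holds; code-of-ethics attestation 72 days ago vs limit 60 → not met
9. net capital $140,000 < $145,000 → not met
10. condition 'uses solicitors' holds; errors-and-omissions coverage $1,400,000 < $1,450,000 → not met
Not met: 1, 4, 5, 6, 7, 8, 9, 10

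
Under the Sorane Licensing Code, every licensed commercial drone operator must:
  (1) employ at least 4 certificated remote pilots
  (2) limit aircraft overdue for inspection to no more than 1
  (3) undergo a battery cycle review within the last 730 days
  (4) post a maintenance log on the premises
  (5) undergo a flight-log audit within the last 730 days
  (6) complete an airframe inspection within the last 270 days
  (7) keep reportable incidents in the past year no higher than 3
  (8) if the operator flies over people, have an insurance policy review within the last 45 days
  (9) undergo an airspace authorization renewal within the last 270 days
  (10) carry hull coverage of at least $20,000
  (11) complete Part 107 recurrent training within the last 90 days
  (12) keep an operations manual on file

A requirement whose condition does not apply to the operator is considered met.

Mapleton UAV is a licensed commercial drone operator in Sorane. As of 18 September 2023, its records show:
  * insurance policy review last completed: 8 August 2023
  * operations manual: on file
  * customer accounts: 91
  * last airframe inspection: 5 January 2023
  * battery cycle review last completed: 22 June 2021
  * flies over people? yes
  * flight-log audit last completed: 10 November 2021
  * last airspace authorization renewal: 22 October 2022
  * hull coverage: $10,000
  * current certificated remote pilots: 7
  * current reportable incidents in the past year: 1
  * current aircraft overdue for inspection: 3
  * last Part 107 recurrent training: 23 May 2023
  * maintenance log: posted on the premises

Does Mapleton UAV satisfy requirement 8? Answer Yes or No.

Yes

8. condition 'flies over people' holds; insurance policy review 41 days ago vs limit 45 → met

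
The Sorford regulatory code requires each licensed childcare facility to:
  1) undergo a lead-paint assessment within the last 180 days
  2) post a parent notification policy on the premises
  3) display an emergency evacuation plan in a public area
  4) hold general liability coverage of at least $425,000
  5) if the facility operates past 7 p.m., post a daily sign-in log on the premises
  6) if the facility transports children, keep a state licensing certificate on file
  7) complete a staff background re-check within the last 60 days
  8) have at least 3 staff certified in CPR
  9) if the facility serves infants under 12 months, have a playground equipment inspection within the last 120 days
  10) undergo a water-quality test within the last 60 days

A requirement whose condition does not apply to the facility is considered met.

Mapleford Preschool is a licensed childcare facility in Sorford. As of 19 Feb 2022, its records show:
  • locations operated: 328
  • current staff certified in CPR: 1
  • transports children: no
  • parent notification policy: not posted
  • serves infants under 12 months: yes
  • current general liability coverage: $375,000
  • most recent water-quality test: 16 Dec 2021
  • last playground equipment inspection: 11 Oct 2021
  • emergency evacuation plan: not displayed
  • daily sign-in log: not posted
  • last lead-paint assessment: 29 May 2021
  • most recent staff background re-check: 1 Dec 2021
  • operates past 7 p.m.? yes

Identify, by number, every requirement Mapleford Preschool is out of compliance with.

1, 2, 3, 4, 5, 7, 8, 9, 10

1. lead-paint assessment 266 days ago vs limit 180 → not met
2. parent notification policy absent → not met
3. emergency evacuation plan absent → not met
4. general liability coverage $375,000 < $425,000 → not met
5. condition 'operates past 7 p.m.' holds; daily sign-in log absent → not met
6. condition 'transports children' does not hold → requirement n/a → met
7. staff background re-check 80 days ago vs limit 60 → not met
8. staff certified in CPR 1 < 3 → not met
9. condition 'serves infants under 12 months' holds; playground equipment inspection 131 days ago vs limit 120 → not met
10. water-quality test 65 days ago vs limit 60 → not met
Not met: 1, 2, 3, 4, 5, 7, 8, 9, 10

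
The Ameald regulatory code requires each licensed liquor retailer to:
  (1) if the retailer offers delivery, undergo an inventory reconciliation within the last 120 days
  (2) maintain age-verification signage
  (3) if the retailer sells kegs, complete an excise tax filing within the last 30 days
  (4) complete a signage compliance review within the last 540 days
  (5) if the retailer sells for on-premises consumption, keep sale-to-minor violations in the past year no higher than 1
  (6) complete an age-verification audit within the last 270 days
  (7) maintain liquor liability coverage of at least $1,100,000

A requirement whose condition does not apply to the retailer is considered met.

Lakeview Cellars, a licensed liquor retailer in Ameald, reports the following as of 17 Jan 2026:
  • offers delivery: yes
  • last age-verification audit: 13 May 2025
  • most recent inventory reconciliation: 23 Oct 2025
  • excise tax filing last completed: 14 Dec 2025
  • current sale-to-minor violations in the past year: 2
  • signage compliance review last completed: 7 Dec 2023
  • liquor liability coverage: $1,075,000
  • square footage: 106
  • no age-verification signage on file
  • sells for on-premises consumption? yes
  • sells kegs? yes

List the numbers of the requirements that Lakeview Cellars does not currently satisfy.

2, 3, 4, 5, 7

1. condition 'offers delivery' holds; inventory reconciliation 86 days ago vs limit 120 → met
2. age-verification signage absent → not met
3. condition 'sells kegs' holds; excise tax filing 34 days ago vs limit 30 → not met
4. signage compliance review 772 days ago vs limit 540 → not met
5. condition 'sells for on-premises consumption' holds; sale-to-minor violations in the past year 2 > 1 → not met
6. age-verification audit 249 days ago vs limit 270 → met
7. liquor liability coverage $1,075,000 < $1,100,000 → not met
Not met: 2, 3, 4, 5, 7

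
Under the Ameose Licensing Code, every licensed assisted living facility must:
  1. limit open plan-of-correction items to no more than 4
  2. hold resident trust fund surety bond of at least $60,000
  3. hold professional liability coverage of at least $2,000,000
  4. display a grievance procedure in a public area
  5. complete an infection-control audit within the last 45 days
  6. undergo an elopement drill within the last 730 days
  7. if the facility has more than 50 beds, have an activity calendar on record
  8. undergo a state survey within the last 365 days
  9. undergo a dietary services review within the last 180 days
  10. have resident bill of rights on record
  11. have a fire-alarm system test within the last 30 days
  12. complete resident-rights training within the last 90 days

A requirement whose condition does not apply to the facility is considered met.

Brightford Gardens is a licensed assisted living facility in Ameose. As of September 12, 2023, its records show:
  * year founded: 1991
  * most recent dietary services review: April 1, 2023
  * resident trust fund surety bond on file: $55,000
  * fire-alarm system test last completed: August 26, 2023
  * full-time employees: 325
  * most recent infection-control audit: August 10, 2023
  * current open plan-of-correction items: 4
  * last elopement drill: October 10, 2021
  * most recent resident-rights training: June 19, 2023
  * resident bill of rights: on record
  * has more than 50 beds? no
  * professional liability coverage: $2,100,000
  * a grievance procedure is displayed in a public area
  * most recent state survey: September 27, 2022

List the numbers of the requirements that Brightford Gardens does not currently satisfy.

2

1. open plan-of-correction items 4 ≤ 4 → met
2. resident trust fund surety bond $55,000 < $60,000 → not met
3. professional liability coverage $2,100,000 ≥ $2,000,000 → met
4. grievance procedure present → met
5. infection-control audit 33 days ago vs limit 45 → met
6. elopement drill 702 days ago vs limit 730 → met
7. condition 'has more than 50 beds' does not hold → requirement n/a → met
8. state survey 350 days ago vs limit 365 → met
9. dietary services review 164 days ago vs limit 180 → met
10. resident bill of rights present → met
11. fire-alarm system test 17 days ago vs limit 30 → met
12. resident-rights training 85 days ago vs limit 90 → met
Not met: 2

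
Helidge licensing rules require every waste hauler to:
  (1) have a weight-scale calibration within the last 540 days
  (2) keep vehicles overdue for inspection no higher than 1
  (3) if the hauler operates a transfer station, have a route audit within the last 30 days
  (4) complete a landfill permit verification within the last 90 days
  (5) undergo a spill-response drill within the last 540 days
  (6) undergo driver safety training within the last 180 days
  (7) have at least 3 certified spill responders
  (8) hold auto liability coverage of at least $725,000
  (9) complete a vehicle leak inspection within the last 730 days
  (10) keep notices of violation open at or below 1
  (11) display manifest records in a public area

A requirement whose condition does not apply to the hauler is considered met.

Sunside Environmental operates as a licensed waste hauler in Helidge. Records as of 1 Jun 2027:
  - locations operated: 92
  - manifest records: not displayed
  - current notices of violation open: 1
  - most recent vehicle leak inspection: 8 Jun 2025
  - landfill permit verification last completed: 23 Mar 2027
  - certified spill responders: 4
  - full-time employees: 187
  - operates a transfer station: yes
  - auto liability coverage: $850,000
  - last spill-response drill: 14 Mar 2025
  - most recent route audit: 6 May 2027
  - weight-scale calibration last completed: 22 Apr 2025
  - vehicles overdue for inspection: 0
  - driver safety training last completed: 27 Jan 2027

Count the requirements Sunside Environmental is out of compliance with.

1. weight-scale calibration 770 days ago vs limit 540 → not met
2. vehicles overdue for inspection 0 ≤ 1 → met
3. condition 'operates a transfer station' holds; route audit 26 days ago vs limit 30 → met
4. landfill permit verification 70 days ago vs limit 90 → met
5. spill-response drill 809 days ago vs limit 540 → not met
6. driver safety training 125 days ago vs limit 180 → met
7. certified spill responders 4 ≥ 3 → met
8. auto liability coverage $850,000 ≥ $725,000 → met
9. vehicle leak inspection 723 days ago vs limit 730 → met
10. notices of violation open 1 ≤ 1 → met
11. manifest records absent → not met
Not met: 3 of 11

3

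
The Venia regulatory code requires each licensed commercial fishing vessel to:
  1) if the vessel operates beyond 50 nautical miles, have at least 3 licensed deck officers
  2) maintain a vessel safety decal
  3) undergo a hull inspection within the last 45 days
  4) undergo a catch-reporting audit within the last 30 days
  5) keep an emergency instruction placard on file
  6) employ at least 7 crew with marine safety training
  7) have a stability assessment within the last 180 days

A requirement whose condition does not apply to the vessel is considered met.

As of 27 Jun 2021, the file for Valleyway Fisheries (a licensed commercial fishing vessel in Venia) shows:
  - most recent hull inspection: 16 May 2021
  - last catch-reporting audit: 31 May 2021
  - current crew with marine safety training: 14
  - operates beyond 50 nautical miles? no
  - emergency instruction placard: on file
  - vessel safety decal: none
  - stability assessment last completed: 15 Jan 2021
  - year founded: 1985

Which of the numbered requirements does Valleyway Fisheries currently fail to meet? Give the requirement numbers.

2

1. condition 'operates beyond 50 nautical miles' does not hold → requirement n/a → met
2. vessel safety decal absent → not met
3. hull inspection 42 days ago vs limit 45 → met
4. catch-reporting audit 27 days ago vs limit 30 → met
5. emergency instruction placard present → met
6. crew with marine safety training 14 ≥ 7 → met
7. stability assessment 163 days ago vs limit 180 → met
Not met: 2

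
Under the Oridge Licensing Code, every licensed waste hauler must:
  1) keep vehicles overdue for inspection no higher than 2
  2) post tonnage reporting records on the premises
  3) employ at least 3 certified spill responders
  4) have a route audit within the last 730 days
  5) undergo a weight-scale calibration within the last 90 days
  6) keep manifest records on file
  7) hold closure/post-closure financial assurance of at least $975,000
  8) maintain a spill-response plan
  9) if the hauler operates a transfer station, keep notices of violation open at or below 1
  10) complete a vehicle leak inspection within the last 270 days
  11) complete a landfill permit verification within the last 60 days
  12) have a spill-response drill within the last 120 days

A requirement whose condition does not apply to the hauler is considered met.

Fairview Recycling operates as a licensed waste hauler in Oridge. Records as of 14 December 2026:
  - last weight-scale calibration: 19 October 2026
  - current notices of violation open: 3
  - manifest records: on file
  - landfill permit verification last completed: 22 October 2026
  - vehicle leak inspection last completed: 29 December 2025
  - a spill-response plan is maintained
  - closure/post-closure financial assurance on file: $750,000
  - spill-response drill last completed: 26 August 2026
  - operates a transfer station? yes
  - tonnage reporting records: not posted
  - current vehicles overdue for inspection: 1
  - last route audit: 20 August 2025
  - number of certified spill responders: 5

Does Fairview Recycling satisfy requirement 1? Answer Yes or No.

1. vehicles overdue for inspection 1 ≤ 2 → met

Yes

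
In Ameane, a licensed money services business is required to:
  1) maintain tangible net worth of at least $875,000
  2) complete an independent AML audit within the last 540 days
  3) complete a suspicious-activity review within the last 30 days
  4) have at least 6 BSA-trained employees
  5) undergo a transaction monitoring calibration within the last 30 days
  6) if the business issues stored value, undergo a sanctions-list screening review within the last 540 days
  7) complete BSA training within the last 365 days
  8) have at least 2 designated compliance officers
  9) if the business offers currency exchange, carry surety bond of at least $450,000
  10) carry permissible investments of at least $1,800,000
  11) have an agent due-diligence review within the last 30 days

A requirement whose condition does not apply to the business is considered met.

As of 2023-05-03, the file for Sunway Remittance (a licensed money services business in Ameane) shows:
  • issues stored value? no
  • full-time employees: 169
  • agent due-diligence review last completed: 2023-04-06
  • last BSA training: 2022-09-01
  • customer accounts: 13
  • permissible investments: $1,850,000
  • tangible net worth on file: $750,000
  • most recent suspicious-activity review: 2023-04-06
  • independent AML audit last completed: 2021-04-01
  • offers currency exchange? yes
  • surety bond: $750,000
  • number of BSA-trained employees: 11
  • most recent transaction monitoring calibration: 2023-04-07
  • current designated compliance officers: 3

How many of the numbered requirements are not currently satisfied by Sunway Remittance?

2

1. tangible net worth $750,000 < $875,000 → not met
2. independent AML audit 762 days ago vs limit 540 → not met
3. suspicious-activity review 27 days ago vs limit 30 → met
4. BSA-trained employees 11 ≥ 6 → met
5. transaction monitoring calibration 26 days ago vs limit 30 → met
6. condition 'issues stored value' does not hold → requirement n/a → met
7. BSA training 244 days ago vs limit 365 → met
8. designated compliance officers 3 ≥ 2 → met
9. condition 'offers currency exchange' holds; surety bond $750,000 ≥ $450,000 → met
10. permissible investments $1,850,000 ≥ $1,800,000 → met
11. agent due-diligence review 27 days ago vs limit 30 → met
Not met: 2 of 11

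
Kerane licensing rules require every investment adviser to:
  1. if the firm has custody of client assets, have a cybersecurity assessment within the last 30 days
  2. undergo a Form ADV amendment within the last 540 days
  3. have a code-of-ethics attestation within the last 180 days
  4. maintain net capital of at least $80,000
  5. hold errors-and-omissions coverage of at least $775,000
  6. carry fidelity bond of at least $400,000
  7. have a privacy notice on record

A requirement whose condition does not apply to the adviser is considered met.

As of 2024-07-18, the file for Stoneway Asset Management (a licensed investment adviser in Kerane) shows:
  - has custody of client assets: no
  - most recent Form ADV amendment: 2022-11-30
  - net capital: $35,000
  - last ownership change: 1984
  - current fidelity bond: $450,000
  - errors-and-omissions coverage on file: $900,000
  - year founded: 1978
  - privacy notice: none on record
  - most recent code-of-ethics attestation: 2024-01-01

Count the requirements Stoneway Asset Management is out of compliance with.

4

1. condition 'has custody of client assets' does not hold → requirement n/a → met
2. Form ADV amendment 596 days ago vs limit 540 → not met
3. code-of-ethics attestation 199 days ago vs limit 180 → not met
4. net capital $35,000 < $80,000 → not met
5. errors-and-omissions coverage $900,000 ≥ $775,000 → met
6. fidelity bond $450,000 ≥ $400,000 → met
7. privacy notice absent → not met
Not met: 4 of 7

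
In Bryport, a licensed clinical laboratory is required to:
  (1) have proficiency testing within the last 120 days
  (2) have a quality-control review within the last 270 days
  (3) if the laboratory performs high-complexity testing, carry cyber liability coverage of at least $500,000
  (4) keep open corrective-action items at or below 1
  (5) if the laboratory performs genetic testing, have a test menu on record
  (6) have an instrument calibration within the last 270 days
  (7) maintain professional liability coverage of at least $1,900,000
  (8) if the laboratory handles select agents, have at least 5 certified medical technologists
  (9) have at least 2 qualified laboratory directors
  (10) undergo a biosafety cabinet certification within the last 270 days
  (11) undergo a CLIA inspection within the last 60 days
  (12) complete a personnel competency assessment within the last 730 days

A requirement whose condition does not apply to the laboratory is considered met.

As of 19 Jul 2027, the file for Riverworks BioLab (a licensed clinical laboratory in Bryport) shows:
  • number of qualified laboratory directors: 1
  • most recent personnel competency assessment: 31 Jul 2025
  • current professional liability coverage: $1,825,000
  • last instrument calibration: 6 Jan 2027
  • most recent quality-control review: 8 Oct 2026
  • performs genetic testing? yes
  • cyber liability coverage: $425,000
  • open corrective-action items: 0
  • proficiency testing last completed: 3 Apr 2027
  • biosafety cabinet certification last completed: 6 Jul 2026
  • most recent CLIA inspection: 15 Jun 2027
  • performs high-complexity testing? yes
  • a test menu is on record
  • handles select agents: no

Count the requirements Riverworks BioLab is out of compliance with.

1. proficiency testing 107 days ago vs limit 120 → met
2. quality-control review 284 days ago vs limit 270 → not met
3. condition 'performs high-complexity testing' holds; cyber liability coverage $425,000 < $500,000 → not met
4. open corrective-action items 0 ≤ 1 → met
5. condition 'performs genetic testing' holds; test menu present → met
6. instrument calibration 194 days ago vs limit 270 → met
7. professional liability coverage $1,825,000 < $1,900,000 → not met
8. condition 'handles select agents' does not hold → requirement n/a → met
9. qualified laboratory directors 1 < 2 → not met
10. biosafety cabinet certification 378 days ago vs limit 270 → not met
11. CLIA inspection 34 days ago vs limit 60 → met
12. personnel competency assessment 718 days ago vs limit 730 → met
Not met: 5 of 12

5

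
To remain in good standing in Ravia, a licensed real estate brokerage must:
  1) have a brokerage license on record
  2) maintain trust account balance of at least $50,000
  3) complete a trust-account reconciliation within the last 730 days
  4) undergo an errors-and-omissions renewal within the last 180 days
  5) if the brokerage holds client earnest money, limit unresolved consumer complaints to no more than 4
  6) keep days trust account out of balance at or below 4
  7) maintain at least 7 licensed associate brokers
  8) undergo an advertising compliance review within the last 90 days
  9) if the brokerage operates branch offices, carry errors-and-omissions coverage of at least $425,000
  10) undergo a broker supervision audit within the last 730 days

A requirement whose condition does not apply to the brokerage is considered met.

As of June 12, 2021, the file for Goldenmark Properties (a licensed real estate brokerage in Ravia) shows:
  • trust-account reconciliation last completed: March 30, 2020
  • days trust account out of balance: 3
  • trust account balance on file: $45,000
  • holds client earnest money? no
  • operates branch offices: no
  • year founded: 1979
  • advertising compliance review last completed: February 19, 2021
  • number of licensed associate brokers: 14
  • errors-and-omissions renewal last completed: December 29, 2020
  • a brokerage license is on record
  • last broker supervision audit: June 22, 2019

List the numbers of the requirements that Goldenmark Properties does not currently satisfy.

2, 8

1. brokerage license present → met
2. trust account balance $45,000 < $50,000 → not met
3. trust-account reconciliation 439 days ago vs limit 730 → met
4. errors-and-omissions renewal 165 days ago vs limit 180 → met
5. condition 'holds client earnest money' does not hold → requirement n/a → met
6. days trust account out of balance 3 ≤ 4 → met
7. licensed associate brokers 14 ≥ 7 → met
8. advertising compliance review 113 days ago vs limit 90 → not met
9. condition 'operates branch offices' does not hold → requirement n/a → met
10. broker supervision audit 721 days ago vs limit 730 → met
Not met: 2, 8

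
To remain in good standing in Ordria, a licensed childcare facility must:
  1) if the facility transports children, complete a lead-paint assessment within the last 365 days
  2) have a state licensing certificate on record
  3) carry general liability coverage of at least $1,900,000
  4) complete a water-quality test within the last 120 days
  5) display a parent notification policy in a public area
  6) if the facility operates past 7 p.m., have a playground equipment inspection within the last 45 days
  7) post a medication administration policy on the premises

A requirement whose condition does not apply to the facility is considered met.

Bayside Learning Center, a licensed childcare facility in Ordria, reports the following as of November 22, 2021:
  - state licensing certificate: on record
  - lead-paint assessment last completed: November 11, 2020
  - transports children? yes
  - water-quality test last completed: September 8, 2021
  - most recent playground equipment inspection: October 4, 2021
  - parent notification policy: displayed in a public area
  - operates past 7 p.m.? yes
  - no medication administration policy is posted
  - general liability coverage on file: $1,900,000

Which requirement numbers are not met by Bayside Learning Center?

1, 6, 7

1. condition 'transports children' holds; lead-paint assessment 376 days ago vs limit 365 → not met
2. state licensing certificate present → met
3. general liability coverage $1,900,000 ≥ $1,900,000 → met
4. water-quality test 75 days ago vs limit 120 → met
5. parent notification policy present → met
6. condition 'operates past 7 p.m.' holds; playground equipment inspection 49 days ago vs limit 45 → not met
7. medication administration policy absent → not met
Not met: 1, 6, 7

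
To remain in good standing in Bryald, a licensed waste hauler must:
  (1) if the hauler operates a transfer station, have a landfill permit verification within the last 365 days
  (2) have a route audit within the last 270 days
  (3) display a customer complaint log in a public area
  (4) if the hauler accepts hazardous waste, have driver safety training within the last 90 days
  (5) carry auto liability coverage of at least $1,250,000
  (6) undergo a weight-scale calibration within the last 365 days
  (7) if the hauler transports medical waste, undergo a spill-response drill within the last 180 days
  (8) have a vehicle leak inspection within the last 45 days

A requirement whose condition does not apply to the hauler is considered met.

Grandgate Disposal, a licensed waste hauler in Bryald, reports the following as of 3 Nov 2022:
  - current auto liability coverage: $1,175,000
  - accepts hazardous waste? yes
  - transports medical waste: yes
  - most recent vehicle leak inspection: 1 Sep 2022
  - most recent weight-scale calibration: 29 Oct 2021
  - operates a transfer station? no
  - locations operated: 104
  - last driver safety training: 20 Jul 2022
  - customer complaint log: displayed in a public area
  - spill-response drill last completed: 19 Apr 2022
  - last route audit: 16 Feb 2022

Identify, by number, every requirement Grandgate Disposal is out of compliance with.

1. condition 'operates a transfer station' does not hold → requirement n/a → met
2. route audit 260 days ago vs limit 270 → met
3. customer complaint log present → met
4. condition 'accepts hazardous waste' holds; driver safety training 106 days ago vs limit 90 → not met
5. auto liability coverage $1,175,000 < $1,250,000 → not met
6. weight-scale calibration 370 days ago vs limit 365 → not met
7. condition 'transports medical waste' holds; spill-response drill 198 days ago vs limit 180 → not met
8. vehicle leak inspection 63 days ago vs limit 45 → not met
Not met: 4, 5, 6, 7, 8

4, 5, 6, 7, 8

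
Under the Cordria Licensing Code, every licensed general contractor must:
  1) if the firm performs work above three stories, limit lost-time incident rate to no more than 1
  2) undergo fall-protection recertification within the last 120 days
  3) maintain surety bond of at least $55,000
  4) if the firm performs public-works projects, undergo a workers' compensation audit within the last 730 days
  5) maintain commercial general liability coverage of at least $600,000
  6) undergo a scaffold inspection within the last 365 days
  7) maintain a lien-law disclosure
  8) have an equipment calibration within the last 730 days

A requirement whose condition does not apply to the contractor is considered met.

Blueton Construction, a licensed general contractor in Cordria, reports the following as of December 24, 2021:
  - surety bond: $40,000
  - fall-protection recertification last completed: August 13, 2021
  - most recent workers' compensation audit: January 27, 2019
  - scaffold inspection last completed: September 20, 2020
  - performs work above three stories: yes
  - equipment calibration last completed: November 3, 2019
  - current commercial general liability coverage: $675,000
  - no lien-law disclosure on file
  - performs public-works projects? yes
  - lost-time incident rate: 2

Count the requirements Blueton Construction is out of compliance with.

7

1. condition 'performs work above three stories' holds; lost-time incident rate 2 > 1 → not met
2. fall-protection recertification 133 days ago vs limit 120 → not met
3. surety bond $40,000 < $55,000 → not met
4. condition 'performs public-works projects' holds; workers' compensation audit 1062 days ago vs limit 730 → not met
5. commercial general liability coverage $675,000 ≥ $600,000 → met
6. scaffold inspection 460 days ago vs limit 365 → not met
7. lien-law disclosure absent → not met
8. equipment calibration 782 days ago vs limit 730 → not met
Not met: 7 of 8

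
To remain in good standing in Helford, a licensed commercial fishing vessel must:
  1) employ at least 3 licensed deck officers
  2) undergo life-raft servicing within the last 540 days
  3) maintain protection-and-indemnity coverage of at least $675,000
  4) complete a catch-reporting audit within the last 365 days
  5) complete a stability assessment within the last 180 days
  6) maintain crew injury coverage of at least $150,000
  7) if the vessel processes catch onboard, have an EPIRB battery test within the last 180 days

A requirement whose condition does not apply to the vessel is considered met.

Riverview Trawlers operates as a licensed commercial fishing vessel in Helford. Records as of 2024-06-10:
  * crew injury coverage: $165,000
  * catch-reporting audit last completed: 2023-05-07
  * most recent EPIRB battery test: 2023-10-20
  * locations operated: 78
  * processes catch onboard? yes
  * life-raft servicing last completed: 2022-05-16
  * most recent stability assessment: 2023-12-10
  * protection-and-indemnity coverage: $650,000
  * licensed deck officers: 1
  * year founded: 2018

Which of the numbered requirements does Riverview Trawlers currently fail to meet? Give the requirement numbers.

1, 2, 3, 4, 5, 7

1. licensed deck officers 1 < 3 → not met
2. life-raft servicing 756 days ago vs limit 540 → not met
3. protection-and-indemnity coverage $650,000 < $675,000 → not met
4. catch-reporting audit 400 days ago vs limit 365 → not met
5. stability assessment 183 days ago vs limit 180 → not met
6. crew injury coverage $165,000 ≥ $150,000 → met
7. condition 'processes catch onboard' holds; EPIRB battery test 234 days ago vs limit 180 → not met
Not met: 1, 2, 3, 4, 5, 7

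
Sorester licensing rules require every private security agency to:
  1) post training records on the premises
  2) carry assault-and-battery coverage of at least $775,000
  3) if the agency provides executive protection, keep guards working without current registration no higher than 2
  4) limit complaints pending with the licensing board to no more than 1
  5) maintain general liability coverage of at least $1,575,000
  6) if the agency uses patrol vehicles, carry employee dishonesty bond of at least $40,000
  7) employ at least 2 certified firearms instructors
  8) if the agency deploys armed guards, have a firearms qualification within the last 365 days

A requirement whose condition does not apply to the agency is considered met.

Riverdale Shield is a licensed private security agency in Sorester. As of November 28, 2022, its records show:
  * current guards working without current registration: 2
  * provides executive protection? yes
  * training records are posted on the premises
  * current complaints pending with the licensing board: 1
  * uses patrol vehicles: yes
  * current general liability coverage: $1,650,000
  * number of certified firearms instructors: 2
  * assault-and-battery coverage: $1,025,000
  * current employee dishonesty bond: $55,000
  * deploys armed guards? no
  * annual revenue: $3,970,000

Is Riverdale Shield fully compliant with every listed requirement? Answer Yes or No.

Yes

1. training records present → met
2. assault-and-battery coverage $1,025,000 ≥ $775,000 → met
3. condition 'provides executive protection' holds; guards working without current registration 2 ≤ 2 → met
4. complaints pending with the licensing board 1 ≤ 1 → met
5. general liability coverage $1,650,000 ≥ $1,575,000 → met
6. condition 'uses patrol vehicles' holds; employee dishonesty bond $55,000 ≥ $40,000 → met
7. certified firearms instructors 2 ≥ 2 → met
8. condition 'deploys armed guards' does not hold → requirement n/a → met
All met.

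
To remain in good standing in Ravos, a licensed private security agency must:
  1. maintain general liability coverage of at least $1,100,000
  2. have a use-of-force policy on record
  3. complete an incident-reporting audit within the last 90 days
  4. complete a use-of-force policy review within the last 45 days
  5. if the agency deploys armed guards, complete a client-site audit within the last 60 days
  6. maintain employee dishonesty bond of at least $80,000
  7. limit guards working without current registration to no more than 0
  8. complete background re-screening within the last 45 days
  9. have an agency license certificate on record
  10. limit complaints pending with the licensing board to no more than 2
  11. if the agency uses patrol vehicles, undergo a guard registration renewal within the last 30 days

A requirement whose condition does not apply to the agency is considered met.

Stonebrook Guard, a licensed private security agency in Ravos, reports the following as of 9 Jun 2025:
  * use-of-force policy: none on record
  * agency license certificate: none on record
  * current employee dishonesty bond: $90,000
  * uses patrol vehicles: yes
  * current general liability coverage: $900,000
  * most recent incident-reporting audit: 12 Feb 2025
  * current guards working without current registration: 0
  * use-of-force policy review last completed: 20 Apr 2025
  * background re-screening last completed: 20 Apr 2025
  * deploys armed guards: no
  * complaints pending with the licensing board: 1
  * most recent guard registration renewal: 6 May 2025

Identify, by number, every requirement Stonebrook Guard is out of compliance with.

1. general liability coverage $900,000 < $1,100,000 → not met
2. use-of-force policy absent → not met
3. incident-reporting audit 117 days ago vs limit 90 → not met
4. use-of-force policy review 50 days ago vs limit 45 → not met
5. condition 'deploys armed guards' does not hold → requirement n/a → met
6. employee dishonesty bond $90,000 ≥ $80,000 → met
7. guards working without current registration 0 ≤ 0 → met
8. background re-screening 50 days ago vs limit 45 → not met
9. agency license certificate absent → not met
10. complaints pending with the licensing board 1 ≤ 2 → met
11. condition 'uses patrol vehicles' holds; guard registration renewal 34 days ago vs limit 30 → not met
Not met: 1, 2, 3, 4, 8, 9, 11

1, 2, 3, 4, 8, 9, 11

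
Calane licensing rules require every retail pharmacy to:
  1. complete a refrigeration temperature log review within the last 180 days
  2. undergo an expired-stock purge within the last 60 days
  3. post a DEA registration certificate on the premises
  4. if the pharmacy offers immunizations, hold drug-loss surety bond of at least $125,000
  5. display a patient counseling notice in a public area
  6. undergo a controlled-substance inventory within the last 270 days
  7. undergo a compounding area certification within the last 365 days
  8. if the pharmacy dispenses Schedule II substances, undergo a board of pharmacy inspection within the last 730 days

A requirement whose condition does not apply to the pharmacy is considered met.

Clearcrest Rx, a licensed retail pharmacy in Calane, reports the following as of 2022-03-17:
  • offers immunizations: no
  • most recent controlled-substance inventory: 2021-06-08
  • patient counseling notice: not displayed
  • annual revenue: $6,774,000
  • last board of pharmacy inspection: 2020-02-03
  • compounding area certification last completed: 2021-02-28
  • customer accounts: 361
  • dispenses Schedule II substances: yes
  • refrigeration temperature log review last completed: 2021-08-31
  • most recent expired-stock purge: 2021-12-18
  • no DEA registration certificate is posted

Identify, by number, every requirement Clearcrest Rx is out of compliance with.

1, 2, 3, 5, 6, 7, 8

1. refrigeration temperature log review 198 days ago vs limit 180 → not met
2. expired-stock purge 89 days ago vs limit 60 → not met
3. DEA registration certificate absent → not met
4. condition 'offers immunizations' does not hold → requirement n/a → met
5. patient counseling notice absent → not met
6. controlled-substance inventory 282 days ago vs limit 270 → not met
7. compounding area certification 382 days ago vs limit 365 → not met
8. condition 'dispenses Schedule II substances' holds; board of pharmacy inspection 773 days ago vs limit 730 → not met
Not met: 1, 2, 3, 5, 6, 7, 8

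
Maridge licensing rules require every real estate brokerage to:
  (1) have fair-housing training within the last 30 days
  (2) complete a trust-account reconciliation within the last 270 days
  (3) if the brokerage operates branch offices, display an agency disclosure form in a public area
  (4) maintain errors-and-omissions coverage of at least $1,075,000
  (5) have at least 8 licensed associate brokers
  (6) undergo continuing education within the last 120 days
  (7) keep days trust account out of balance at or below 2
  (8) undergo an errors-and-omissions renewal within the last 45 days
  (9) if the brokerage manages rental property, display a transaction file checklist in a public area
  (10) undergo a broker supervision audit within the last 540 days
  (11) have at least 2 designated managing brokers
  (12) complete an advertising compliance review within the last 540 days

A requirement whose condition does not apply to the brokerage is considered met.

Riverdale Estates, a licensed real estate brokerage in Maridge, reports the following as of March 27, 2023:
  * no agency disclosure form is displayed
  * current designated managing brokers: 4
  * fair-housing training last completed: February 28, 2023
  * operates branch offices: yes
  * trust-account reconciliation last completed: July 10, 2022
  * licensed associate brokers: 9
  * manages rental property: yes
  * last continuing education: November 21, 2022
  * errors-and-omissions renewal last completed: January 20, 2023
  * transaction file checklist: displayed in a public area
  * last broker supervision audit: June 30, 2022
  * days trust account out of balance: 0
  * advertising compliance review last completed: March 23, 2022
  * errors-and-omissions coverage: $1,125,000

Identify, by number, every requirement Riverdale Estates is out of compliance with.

3, 6, 8

1. fair-housing training 27 days ago vs limit 30 → met
2. trust-account reconciliation 260 days ago vs limit 270 → met
3. condition 'operates branch offices' holds; agency disclosure form absent → not met
4. errors-and-omissions coverage $1,125,000 ≥ $1,075,000 → met
5. licensed associate brokers 9 ≥ 8 → met
6. continuing education 126 days ago vs limit 120 → not met
7. days trust account out of balance 0 ≤ 2 → met
8. errors-and-omissions renewal 66 days ago vs limit 45 → not met
9. condition 'manages rental property' holds; transaction file checklist present → met
10. broker supervision audit 270 days ago vs limit 540 → met
11. designated managing brokers 4 ≥ 2 → met
12. advertising compliance review 369 days ago vs limit 540 → met
Not met: 3, 6, 8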